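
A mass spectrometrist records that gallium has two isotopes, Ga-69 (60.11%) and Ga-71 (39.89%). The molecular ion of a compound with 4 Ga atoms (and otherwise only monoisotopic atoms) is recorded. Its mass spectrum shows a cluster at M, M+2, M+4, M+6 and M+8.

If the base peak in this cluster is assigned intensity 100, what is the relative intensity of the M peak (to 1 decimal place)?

Term probabilities: M 0.1306, M+2 0.3465, M+4 0.3450, M+6 0.1526, M+8 0.0253. Base peak = M+2.
P(M+2) = C(4,1) × 0.6011^3 × 0.3989^1 = 4 × 0.21719018 × 0.3989 = 0.346549 (base)
P(M) = C(4,0) × 0.6011^4 × 0.3989^0 = 1 × 0.13055302 × 1.0000 = 0.130553
Relative intensity = 0.130553 / 0.346549 × 100 = 37.7

37.7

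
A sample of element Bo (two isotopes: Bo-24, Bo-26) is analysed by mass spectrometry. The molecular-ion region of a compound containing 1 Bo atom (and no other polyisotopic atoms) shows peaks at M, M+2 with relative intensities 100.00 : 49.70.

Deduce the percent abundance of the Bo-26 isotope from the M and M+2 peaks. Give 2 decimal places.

If p is the fraction of Bo that is Bo-24, then I(M+2)/I(M) = [C(1,1)·p^0·(1−p)] / p^1 = 1·(1−p)/p = 49.70/100.00 = 0.4970
(1−p)/p = 0.4970/1 = 0.4970  ⇒  p = 1/(1 + 0.4970) = 0.6680
Bo-24: 66.80%, Bo-26: 33.20%.

33.20%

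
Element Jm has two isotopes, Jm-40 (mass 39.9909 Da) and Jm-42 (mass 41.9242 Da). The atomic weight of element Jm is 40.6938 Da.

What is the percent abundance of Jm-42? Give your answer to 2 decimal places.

Writing the weighted mean with unknown fraction x of Jm-40:
39.9909·x + 41.9242·(1 − x) = 40.6938
(39.9909 − 41.9242)·x = 40.6938 − 41.9242
x = -1.2304 / -1.9333 = 0.63642 → 63.64% Jm-40, 36.36% Jm-42.

36.36%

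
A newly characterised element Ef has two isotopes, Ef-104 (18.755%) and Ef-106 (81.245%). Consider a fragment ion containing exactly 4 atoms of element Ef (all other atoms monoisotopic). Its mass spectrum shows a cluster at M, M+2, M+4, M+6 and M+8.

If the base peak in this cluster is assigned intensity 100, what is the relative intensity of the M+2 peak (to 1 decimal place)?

4.9

(0.18755 + 0.81245)^4 gives M 0.0012, M+2 0.0214, M+4 0.1393, M+6 0.4023, M+8 0.4357; the largest is M+8.
P(M+8) = C(4,4) × 0.18755^0 × 0.81245^4 = 1 × 1.0000 × 0.43569901 = 0.435699 (base)
P(M+2) = C(4,1) × 0.18755^3 × 0.81245^1 = 4 × 0.00659707 × 0.81245 = 0.021439
Relative intensity = 0.021439 / 0.435699 × 100 = 4.9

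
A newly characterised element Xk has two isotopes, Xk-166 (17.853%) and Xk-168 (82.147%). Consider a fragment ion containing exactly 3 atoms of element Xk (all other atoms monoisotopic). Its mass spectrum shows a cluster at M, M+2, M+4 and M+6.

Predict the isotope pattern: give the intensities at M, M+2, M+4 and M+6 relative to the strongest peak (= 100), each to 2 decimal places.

Each Xk atom is independently Xk-166 (p = 0.17853) or Xk-168 (q = 0.82147); the cluster is the binomial expansion (p + q)^3.
P(M) = 0.17853^3 = 0.005690
P(M+2) = 3 × 0.17853^2 × 0.82147^1 = 0.078548
P(M+4) = 3 × 0.17853^1 × 0.82147^2 = 0.361423
P(M+6) = 0.82147^3 = 0.554339
The M+6 peak is largest (0.554339); scaling to 100 gives 1.03 : 14.17 : 65.20 : 100.00.

1.03 : 14.17 : 65.20 : 100.00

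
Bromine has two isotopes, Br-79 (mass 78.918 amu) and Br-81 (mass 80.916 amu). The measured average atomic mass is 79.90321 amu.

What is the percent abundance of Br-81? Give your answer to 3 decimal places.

Let x be the fractional abundance of Br-79; then Br-81 has abundance 1 − x.
78.918·x + 80.916·(1 − x) = 79.90321
(78.918 − 80.916)·x = 79.90321 − 80.916
x = -1.01279 / -1.998 = 0.50690 → 50.690% Br-79, 49.310% Br-81.

49.310%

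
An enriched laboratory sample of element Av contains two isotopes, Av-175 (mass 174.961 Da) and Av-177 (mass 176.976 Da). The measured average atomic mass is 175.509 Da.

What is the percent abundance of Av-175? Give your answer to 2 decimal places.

Let x be the fractional abundance of Av-175; then Av-177 has abundance 1 − x.
174.961·x + 176.976·(1 − x) = 175.509
(174.961 − 176.976)·x = 175.509 − 176.976
x = -1.467 / -2.015 = 0.72804 → 72.80% Av-175, 27.20% Av-177.

72.80%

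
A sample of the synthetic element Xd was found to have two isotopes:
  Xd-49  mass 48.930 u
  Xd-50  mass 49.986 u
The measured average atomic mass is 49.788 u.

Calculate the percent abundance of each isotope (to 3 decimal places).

Xd-49: 18.750%, Xd-50: 81.250%

Writing the weighted mean with unknown fraction x of Xd-49:
48.930·x + 49.986·(1 − x) = 49.788
(48.930 − 49.986)·x = 49.788 − 49.986
x = -0.198 / -1.056 = 0.18750 → 18.750% Xd-49, 81.250% Xd-50.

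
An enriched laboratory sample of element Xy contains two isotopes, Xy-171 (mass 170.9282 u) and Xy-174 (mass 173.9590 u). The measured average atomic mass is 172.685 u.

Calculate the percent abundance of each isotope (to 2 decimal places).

Let x be the fractional abundance of Xy-171; then Xy-174 has abundance 1 − x.
170.9282·x + 173.9590·(1 − x) = 172.685
(170.9282 − 173.9590)·x = 172.685 − 173.9590
x = -1.2740 / -3.0308 = 0.42035 → 42.04% Xy-171, 57.96% Xy-174.

Xy-171: 42.04%, Xy-174: 57.96%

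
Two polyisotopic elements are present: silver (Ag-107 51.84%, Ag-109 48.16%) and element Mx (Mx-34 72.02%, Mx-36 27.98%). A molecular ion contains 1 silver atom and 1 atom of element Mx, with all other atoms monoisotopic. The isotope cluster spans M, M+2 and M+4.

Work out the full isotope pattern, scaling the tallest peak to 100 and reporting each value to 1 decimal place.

75.9 : 100.0 : 27.4

Silver pattern (n=1): 0.5184 : 0.4816
Element Mx pattern (n=1): 0.7202 : 0.2798
Convolve the two distributions (both contribute in 2-u steps):
  M: 0.5184×0.7202 = 0.373352
  M+2: 0.5184×0.2798 + 0.4816×0.7202 = 0.491897
  M+4: 0.4816×0.2798 = 0.134752
Scale to base peak (0.491897) = 100: 75.9 : 100.0 : 27.4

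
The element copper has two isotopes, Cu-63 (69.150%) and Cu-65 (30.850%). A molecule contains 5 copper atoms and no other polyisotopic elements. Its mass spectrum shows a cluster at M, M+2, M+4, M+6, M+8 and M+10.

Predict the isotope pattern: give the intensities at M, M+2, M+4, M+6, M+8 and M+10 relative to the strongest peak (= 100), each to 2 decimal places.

44.83 : 100.00 : 89.23 : 39.81 : 8.88 : 0.79

Expanding (0.69150 + 0.30850)^5:
P(M) = 0.69150^5 = 0.158111
P(M+2) = 5 × 0.69150^4 × 0.30850^1 = 0.352691
P(M+4) = 10 × 0.69150^3 × 0.30850^2 = 0.314693
P(M+6) = 10 × 0.69150^2 × 0.30850^3 = 0.140394
P(M+8) = 5 × 0.69150^1 × 0.30850^4 = 0.031317
P(M+10) = 0.30850^5 = 0.002794
The M+2 peak is largest (0.352691); scaling to 100 gives 44.83 : 100.00 : 89.23 : 39.81 : 8.88 : 0.79.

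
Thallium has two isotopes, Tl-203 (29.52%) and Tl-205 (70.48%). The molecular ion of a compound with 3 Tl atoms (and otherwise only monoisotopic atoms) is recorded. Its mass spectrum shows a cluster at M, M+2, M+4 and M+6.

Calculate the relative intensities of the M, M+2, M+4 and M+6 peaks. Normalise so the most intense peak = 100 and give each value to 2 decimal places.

The 3 Tl atoms are independent, so intensities follow the terms of (0.2952 + 0.7048)^3.
P(M) = 0.2952^3 = 0.025725
P(M+2) = 3 × 0.2952^2 × 0.7048^1 = 0.184255
P(M+4) = 3 × 0.2952^1 × 0.7048^2 = 0.439916
P(M+6) = 0.7048^3 = 0.350104
The M+4 peak is largest (0.439916); scaling to 100 gives 5.85 : 41.88 : 100.00 : 79.58.

5.85 : 41.88 : 100.00 : 79.58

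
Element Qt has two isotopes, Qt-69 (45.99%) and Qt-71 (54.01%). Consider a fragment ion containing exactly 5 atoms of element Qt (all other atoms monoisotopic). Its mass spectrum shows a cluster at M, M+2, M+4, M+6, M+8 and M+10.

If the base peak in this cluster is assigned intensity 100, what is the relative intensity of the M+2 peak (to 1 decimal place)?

Binomial terms of (0.4599 + 0.5401)^5: M 0.0206, M+2 0.1208, M+4 0.2838, M+6 0.3332, M+8 0.1957, M+10 0.0460 → M+6 is the base peak.
P(M+6) = C(5,3) × 0.4599^2 × 0.5401^3 = 10 × 0.21150801 × 0.1575515 = 0.333234 (base)
P(M+2) = C(5,1) × 0.4599^4 × 0.5401^1 = 5 × 0.04473564 × 0.5401 = 0.120809
Relative intensity = 0.120809 / 0.333234 × 100 = 36.3

36.3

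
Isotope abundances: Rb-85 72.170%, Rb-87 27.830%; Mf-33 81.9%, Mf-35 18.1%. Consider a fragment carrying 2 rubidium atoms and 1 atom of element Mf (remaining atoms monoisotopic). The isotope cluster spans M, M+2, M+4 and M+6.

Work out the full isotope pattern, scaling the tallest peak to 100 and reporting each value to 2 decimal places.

Rubidium pattern (n=2): 0.52085089 : 0.40169822 : 0.07745089
Element Mf pattern (n=1): 0.8190 : 0.1810
Convolve the two distributions (both contribute in 2-u steps):
  M: 0.52085089×0.8190 = 0.426577
  M+2: 0.52085089×0.1810 + 0.40169822×0.8190 = 0.423265
  M+4: 0.40169822×0.1810 + 0.07745089×0.8190 = 0.136140
  M+6: 0.07745089×0.1810 = 0.014019
Scale to base peak (0.426577) = 100: 100.00 : 99.22 : 31.91 : 3.29

100.00 : 99.22 : 31.91 : 3.29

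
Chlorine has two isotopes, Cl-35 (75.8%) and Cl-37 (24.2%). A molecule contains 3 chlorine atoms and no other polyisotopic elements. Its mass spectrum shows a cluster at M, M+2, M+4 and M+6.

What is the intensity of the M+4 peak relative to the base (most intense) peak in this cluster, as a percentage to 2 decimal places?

Term probabilities: M 0.4355, M+2 0.4171, M+4 0.1332, M+6 0.0142. Base peak = M.
P(M) = C(3,0) × 0.758^3 × 0.242^0 = 1 × 0.43551951 × 1.0000 = 0.435520 (base)
P(M+4) = C(3,2) × 0.758^1 × 0.242^2 = 3 × 0.7580 × 0.058564 = 0.133175
Relative intensity = 0.133175 / 0.435520 × 100 = 30.58

30.58%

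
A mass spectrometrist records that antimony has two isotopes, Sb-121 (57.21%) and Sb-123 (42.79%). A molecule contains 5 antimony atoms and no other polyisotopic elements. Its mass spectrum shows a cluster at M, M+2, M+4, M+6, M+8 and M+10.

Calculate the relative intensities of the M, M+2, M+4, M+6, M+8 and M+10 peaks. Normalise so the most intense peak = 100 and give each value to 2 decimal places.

17.88 : 66.85 : 100.00 : 74.79 : 27.97 : 4.18

The 5 Sb atoms are independent, so intensities follow the terms of (0.5721 + 0.4279)^5.
P(M) = 0.5721^5 = 0.061286
P(M+2) = 5 × 0.5721^4 × 0.4279^1 = 0.229192
P(M+4) = 10 × 0.5721^3 × 0.4279^2 = 0.342847
P(M+6) = 10 × 0.5721^2 × 0.4279^3 = 0.256431
P(M+8) = 5 × 0.5721^1 × 0.4279^4 = 0.095898
P(M+10) = 0.4279^5 = 0.014345
The M+4 peak is largest (0.342847); scaling to 100 gives 17.88 : 66.85 : 100.00 : 74.79 : 27.97 : 4.18.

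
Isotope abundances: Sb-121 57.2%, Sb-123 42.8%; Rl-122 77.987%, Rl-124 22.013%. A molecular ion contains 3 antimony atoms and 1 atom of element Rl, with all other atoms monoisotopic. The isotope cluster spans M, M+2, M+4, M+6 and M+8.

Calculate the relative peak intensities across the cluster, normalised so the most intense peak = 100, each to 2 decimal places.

Antimony pattern (n=3): 0.18714925 : 0.42010426 : 0.31434374 : 0.07840275
Element Rl pattern (n=1): 0.77987 : 0.22013
Convolve the two distributions (both contribute in 2-u steps):
  M: 0.18714925×0.77987 = 0.145952
  M+2: 0.18714925×0.22013 + 0.42010426×0.77987 = 0.368824
  M+4: 0.42010426×0.22013 + 0.31434374×0.77987 = 0.337625
  M+6: 0.31434374×0.22013 + 0.07840275×0.77987 = 0.130340
  M+8: 0.07840275×0.22013 = 0.017259
Scale to base peak (0.368824) = 100: 39.57 : 100.00 : 91.54 : 35.34 : 4.68

39.57 : 100.00 : 91.54 : 35.34 : 4.68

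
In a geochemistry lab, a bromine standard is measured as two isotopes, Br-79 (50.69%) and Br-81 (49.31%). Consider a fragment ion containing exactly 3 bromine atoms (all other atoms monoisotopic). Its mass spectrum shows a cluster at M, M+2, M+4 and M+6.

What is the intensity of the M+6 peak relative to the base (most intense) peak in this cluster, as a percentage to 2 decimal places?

Term probabilities: M 0.1302, M+2 0.3801, M+4 0.3698, M+6 0.1199. Base peak = M+2.
P(M+2) = C(3,1) × 0.5069^2 × 0.4931^1 = 3 × 0.25694761 × 0.4931 = 0.380103 (base)
P(M+6) = C(3,3) × 0.5069^0 × 0.4931^3 = 1 × 1.0000 × 0.11989609 = 0.119896
Relative intensity = 0.119896 / 0.380103 × 100 = 31.54

31.54%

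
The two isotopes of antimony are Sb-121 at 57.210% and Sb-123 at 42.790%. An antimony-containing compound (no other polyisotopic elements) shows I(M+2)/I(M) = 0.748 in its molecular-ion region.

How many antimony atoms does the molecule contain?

With n Sb atoms, P(M+2)/P(M) = C(n,1)·p^(n−1)q / p^n = n·q/p = n · 0.42790/0.57210.
n = 0.748 × 0.57210/0.42790 = 1.00 ≈ 1

1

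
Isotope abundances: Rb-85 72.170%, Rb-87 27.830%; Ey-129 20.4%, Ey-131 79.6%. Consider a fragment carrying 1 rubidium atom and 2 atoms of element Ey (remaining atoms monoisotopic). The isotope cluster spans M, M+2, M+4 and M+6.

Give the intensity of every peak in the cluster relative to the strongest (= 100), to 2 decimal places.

5.48 : 44.91 : 100.00 : 32.20

Rubidium pattern (n=1): 0.7217 : 0.2783
Element Ey pattern (n=2): 0.041616 : 0.324768 : 0.633616
Convolve the two distributions (both contribute in 2-u steps):
  M: 0.7217×0.041616 = 0.030034
  M+2: 0.7217×0.324768 + 0.2783×0.041616 = 0.245967
  M+4: 0.7217×0.633616 + 0.2783×0.324768 = 0.547664
  M+6: 0.2783×0.633616 = 0.176335
Scale to base peak (0.547664) = 100: 5.48 : 44.91 : 100.00 : 32.20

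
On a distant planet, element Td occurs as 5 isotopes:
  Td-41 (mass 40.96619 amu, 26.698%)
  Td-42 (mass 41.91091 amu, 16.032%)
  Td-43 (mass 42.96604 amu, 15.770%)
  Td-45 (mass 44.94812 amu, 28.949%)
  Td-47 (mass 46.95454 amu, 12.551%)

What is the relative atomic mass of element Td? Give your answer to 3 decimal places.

The abundance-weighted mean is 0.26698 × 40.96619 + 0.16032 × 41.91091 + 0.15770 × 42.96604 + 0.28949 × 44.94812 + 0.12551 × 46.95454
= 10.937153 + 6.719157 + 6.775745 + 13.012031 + 5.893264 = 43.337350 amu

43.337 amu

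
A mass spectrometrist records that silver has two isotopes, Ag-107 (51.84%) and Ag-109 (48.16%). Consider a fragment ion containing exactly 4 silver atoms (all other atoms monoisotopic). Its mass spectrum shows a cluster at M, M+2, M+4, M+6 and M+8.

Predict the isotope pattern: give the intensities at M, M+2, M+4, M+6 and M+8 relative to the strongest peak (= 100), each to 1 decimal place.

The 4 Ag atoms are independent, so intensities follow the terms of (0.5184 + 0.4816)^4.
P(M) = 0.5184^4 = 0.072220
P(M+2) = 4 × 0.5184^3 × 0.4816^1 = 0.268375
P(M+4) = 6 × 0.5184^2 × 0.4816^2 = 0.373985
P(M+6) = 4 × 0.5184^1 × 0.4816^3 = 0.231624
P(M+8) = 0.4816^4 = 0.053795
The M+4 peak is largest (0.373985); scaling to 100 gives 19.3 : 71.8 : 100.0 : 61.9 : 14.4.

19.3 : 71.8 : 100.0 : 61.9 : 14.4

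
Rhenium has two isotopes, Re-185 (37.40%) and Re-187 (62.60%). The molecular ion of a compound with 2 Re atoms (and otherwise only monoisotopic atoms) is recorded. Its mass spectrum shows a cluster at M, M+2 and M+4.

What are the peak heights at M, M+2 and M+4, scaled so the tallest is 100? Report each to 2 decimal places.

29.87 : 100.00 : 83.69

Each Re atom is independently Re-185 (p = 0.3740) or Re-187 (q = 0.6260); the cluster is the binomial expansion (p + q)^2.
P(M) = 0.3740^2 = 0.139876
P(M+2) = 2 × 0.3740^1 × 0.6260^1 = 0.468248
P(M+4) = 0.6260^2 = 0.391876
The M+2 peak is largest (0.468248); scaling to 100 gives 29.87 : 100.00 : 83.69.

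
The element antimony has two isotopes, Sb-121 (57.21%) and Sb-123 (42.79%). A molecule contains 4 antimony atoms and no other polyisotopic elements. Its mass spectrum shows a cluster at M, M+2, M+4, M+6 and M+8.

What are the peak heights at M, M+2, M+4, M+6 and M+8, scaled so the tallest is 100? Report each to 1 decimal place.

Expanding (0.5721 + 0.4279)^4:
P(M) = 0.5721^4 = 0.107124
P(M+2) = 4 × 0.5721^3 × 0.4279^1 = 0.320493
P(M+4) = 6 × 0.5721^2 × 0.4279^2 = 0.359567
P(M+6) = 4 × 0.5721^1 × 0.4279^3 = 0.179291
P(M+8) = 0.4279^4 = 0.033525
The M+4 peak is largest (0.359567); scaling to 100 gives 29.8 : 89.1 : 100.0 : 49.9 : 9.3.

29.8 : 89.1 : 100.0 : 49.9 : 9.3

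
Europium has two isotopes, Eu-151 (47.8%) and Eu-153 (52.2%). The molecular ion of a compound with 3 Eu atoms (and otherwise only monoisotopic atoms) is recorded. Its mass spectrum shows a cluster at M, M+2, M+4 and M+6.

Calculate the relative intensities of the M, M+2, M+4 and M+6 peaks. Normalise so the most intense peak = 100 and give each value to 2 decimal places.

Each Eu atom is independently Eu-151 (p = 0.478) or Eu-153 (q = 0.522); the cluster is the binomial expansion (p + q)^3.
P(M) = 0.478^3 = 0.109215
P(M+2) = 3 × 0.478^2 × 0.522^1 = 0.357806
P(M+4) = 3 × 0.478^1 × 0.522^2 = 0.390742
P(M+6) = 0.522^3 = 0.142237
The M+4 peak is largest (0.390742); scaling to 100 gives 27.95 : 91.57 : 100.00 : 36.40.

27.95 : 91.57 : 100.00 : 36.40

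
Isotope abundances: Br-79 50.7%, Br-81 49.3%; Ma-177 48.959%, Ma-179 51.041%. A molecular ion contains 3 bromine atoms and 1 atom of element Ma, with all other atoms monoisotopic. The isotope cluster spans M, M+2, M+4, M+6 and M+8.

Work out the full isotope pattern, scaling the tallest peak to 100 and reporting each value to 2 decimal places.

17.01 : 67.37 : 100.00 : 65.95 : 16.31

Bromine pattern (n=3): 0.13032384 : 0.38017547 : 0.36967753 : 0.11982316
Element Ma pattern (n=1): 0.48959 : 0.51041
Convolve the two distributions (both contribute in 2-u steps):
  M: 0.13032384×0.48959 = 0.063805
  M+2: 0.13032384×0.51041 + 0.38017547×0.48959 = 0.252649
  M+4: 0.38017547×0.51041 + 0.36967753×0.48959 = 0.375036
  M+6: 0.36967753×0.51041 + 0.11982316×0.48959 = 0.247351
  M+8: 0.11982316×0.51041 = 0.061159
Scale to base peak (0.375036) = 100: 17.01 : 67.37 : 100.00 : 65.95 : 16.31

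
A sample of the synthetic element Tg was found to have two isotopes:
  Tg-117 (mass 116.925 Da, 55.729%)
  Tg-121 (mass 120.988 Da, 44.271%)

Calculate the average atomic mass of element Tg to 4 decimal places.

Average mass = Σ (abundance × isotope mass) = 0.55729 × 116.925 + 0.44271 × 120.988
= 65.16113 + 53.56260 = 118.72373 Da

118.7237 Da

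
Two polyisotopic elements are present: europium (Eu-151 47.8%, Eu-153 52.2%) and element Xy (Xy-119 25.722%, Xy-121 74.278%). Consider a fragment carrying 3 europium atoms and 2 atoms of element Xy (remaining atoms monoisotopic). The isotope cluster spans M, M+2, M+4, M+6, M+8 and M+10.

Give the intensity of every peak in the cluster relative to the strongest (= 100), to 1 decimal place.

Europium pattern (n=3): 0.10921535 : 0.35780594 : 0.39074206 : 0.14223665
Element Xy pattern (n=2): 0.06616213 : 0.38211574 : 0.55172213
Convolve the two distributions (both contribute in 2-u steps):
  M: 0.10921535×0.06616213 = 0.007226
  M+2: 0.10921535×0.38211574 + 0.35780594×0.06616213 = 0.065406
  M+4: 0.10921535×0.55172213 + 0.35780594×0.38211574 + 0.39074206×0.06616213 = 0.222832
  M+6: 0.35780594×0.55172213 + 0.39074206×0.38211574 + 0.14223665×0.06616213 = 0.356129
  M+8: 0.39074206×0.55172213 + 0.14223665×0.38211574 = 0.269932
  M+10: 0.14223665×0.55172213 = 0.078475
Scale to base peak (0.356129) = 100: 2.0 : 18.4 : 62.6 : 100.0 : 75.8 : 22.0

2.0 : 18.4 : 62.6 : 100.0 : 75.8 : 22.0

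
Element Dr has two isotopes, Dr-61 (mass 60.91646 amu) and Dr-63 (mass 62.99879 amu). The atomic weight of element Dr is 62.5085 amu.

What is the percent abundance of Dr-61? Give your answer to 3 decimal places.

23.545%

Writing the weighted mean with unknown fraction x of Dr-61:
60.91646·x + 62.99879·(1 − x) = 62.5085
(60.91646 − 62.99879)·x = 62.5085 − 62.99879
x = -0.49029 / -2.08233 = 0.23545 → 23.545% Dr-61, 76.455% Dr-63.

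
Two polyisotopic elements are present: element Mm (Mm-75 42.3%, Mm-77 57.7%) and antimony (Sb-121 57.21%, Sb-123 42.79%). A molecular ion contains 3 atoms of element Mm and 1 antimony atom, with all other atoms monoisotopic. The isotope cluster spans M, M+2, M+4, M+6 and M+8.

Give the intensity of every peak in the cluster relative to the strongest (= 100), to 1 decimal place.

11.6 : 56.0 : 100.0 : 77.7 : 22.0

Element Mm pattern (n=3): 0.07568697 : 0.3097261 : 0.4224869 : 0.19210003
Antimony pattern (n=1): 0.5721 : 0.4279
Convolve the two distributions (both contribute in 2-u steps):
  M: 0.07568697×0.5721 = 0.043301
  M+2: 0.07568697×0.4279 + 0.3097261×0.5721 = 0.209581
  M+4: 0.3097261×0.4279 + 0.4224869×0.5721 = 0.374237
  M+6: 0.4224869×0.4279 + 0.19210003×0.5721 = 0.290683
  M+8: 0.19210003×0.4279 = 0.082200
Scale to base peak (0.374237) = 100: 11.6 : 56.0 : 100.0 : 77.7 : 22.0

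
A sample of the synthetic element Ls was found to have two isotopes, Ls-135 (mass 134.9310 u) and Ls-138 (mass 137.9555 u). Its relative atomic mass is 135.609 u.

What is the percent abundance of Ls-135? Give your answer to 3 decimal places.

With x = fraction of Ls-135 (so Ls-138 is 1 − x):
134.9310·x + 137.9555·(1 − x) = 135.609
(134.9310 − 137.9555)·x = 135.609 − 137.9555
x = -2.3465 / -3.0245 = 0.77583 → 77.583% Ls-135, 22.417% Ls-138.

77.583%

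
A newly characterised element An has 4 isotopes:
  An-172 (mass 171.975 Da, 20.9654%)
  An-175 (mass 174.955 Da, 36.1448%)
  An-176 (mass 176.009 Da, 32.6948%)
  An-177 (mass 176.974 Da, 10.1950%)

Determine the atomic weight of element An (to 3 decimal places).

Average mass = Σ (abundance × isotope mass) = 0.209654 × 171.975 + 0.361448 × 174.955 + 0.326948 × 176.009 + 0.101950 × 176.974
= 36.0552 + 63.2371 + 57.5458 + 18.0425 = 174.8806 Da

174.881 Da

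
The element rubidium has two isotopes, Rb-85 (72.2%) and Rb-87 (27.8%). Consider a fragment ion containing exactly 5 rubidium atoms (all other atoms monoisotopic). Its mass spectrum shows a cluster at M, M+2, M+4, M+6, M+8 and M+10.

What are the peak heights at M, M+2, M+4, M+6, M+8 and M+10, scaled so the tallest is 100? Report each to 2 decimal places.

The 5 Rb atoms are independent, so intensities follow the terms of (0.722 + 0.278)^5.
P(M) = 0.722^5 = 0.196194
P(M+2) = 5 × 0.722^4 × 0.278^1 = 0.377714
P(M+4) = 10 × 0.722^3 × 0.278^2 = 0.290872
P(M+6) = 10 × 0.722^2 × 0.278^3 = 0.111998
P(M+8) = 5 × 0.722^1 × 0.278^4 = 0.021562
P(M+10) = 0.278^5 = 0.001660
The M+2 peak is largest (0.377714); scaling to 100 gives 51.94 : 100.00 : 77.01 : 29.65 : 5.71 : 0.44.

51.94 : 100.00 : 77.01 : 29.65 : 5.71 : 0.44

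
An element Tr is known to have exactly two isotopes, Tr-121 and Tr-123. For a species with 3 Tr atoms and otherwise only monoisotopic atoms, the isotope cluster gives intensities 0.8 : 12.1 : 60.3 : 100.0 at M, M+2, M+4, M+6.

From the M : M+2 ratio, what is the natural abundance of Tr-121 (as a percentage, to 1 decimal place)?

Let p = fractional abundance of Tr-121. I(M+2)/I(M) = [C(3,1)·p^2·(1−p)] / p^3 = 3·(1−p)/p = 12.1/0.8 = 15.1250
(1−p)/p = 15.1250/3 = 5.0417  ⇒  p = 1/(1 + 5.0417) = 0.1655
Tr-121: 16.6%, Tr-123: 83.4%.

16.6%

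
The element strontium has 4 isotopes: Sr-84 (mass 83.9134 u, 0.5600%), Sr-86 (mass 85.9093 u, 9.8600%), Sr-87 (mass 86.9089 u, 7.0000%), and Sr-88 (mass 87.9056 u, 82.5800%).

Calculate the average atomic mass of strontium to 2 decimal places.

Ar = Σ fᵢ·mᵢ = 0.005600 × 83.9134 + 0.098600 × 85.9093 + 0.070000 × 86.9089 + 0.825800 × 87.9056
= 0.46992 + 8.47066 + 6.08362 + 72.59244 = 87.61664 u

87.62 u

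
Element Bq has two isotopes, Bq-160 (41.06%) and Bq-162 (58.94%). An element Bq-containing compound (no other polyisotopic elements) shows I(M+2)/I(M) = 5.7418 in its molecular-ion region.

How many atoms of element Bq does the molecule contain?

The M+2/M ratio from n Bq atoms is n · q/p = n · 0.5894/0.4106.
n = 5.7418 × 0.4106/0.5894 = 4.00 ≈ 4

4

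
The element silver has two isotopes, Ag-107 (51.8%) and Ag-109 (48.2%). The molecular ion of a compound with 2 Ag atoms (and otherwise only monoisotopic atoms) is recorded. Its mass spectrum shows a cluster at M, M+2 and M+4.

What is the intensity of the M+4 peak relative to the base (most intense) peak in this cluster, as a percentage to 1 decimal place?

(0.518 + 0.482)^2 gives M 0.2683, M+2 0.4994, M+4 0.2323; the largest is M+2.
P(M+2) = C(2,1) × 0.518^1 × 0.482^1 = 2 × 0.5180 × 0.4820 = 0.499352 (base)
P(M+4) = C(2,2) × 0.518^0 × 0.482^2 = 1 × 1.0000 × 0.232324 = 0.232324
Relative intensity = 0.232324 / 0.499352 × 100 = 46.5

46.5%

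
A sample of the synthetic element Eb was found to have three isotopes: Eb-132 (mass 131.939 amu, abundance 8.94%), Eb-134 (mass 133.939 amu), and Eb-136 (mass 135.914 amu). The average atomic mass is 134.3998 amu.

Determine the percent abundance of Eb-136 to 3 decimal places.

32.385%

The remaining 91.06% is split between Eb-134 (fraction x) and Eb-136 (fraction 0.9106 − x).
Substituting: 133.939x + 135.914(0.9106 − x) = 122.6044534
(133.939 − 135.914)x = -1.158835  ⇒  x = 0.58675, y = 0.32385
Eb-134: 58.675%, Eb-136: 32.385%.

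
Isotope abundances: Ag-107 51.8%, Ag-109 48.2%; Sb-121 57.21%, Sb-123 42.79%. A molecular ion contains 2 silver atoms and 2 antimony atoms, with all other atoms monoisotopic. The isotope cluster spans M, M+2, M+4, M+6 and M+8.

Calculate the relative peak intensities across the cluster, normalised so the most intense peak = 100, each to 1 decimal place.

23.8 : 79.8 : 100.0 : 55.5 : 11.5

Silver pattern (n=2): 0.268324 : 0.499352 : 0.232324
Antimony pattern (n=2): 0.32729841 : 0.48960318 : 0.18309841
Convolve the two distributions (both contribute in 2-u steps):
  M: 0.268324×0.32729841 = 0.087822
  M+2: 0.268324×0.48960318 + 0.499352×0.32729841 = 0.294809
  M+4: 0.268324×0.18309841 + 0.499352×0.48960318 + 0.232324×0.32729841 = 0.369653
  M+6: 0.499352×0.18309841 + 0.232324×0.48960318 = 0.205177
  M+8: 0.232324×0.18309841 = 0.042538
Scale to base peak (0.369653) = 100: 23.8 : 79.8 : 100.0 : 55.5 : 11.5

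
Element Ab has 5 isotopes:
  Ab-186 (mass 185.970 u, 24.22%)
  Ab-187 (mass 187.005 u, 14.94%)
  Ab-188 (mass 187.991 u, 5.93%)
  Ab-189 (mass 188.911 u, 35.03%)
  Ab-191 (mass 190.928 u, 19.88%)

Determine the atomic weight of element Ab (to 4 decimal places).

Average mass = Σ (abundance × isotope mass) = 0.2422 × 185.970 + 0.1494 × 187.005 + 0.0593 × 187.991 + 0.3503 × 188.911 + 0.1988 × 190.928
= 45.04193 + 27.93855 + 11.14787 + 66.17552 + 37.95649 = 188.26036 u

188.2604 u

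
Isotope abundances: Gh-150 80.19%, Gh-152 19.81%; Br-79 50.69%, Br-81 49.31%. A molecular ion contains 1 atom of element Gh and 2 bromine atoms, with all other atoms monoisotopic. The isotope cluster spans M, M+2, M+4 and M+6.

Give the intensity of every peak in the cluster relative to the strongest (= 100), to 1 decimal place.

Element Gh pattern (n=1): 0.8019 : 0.1981
Bromine pattern (n=2): 0.25694761 : 0.49990478 : 0.24314761
Convolve the two distributions (both contribute in 2-u steps):
  M: 0.8019×0.25694761 = 0.206046
  M+2: 0.8019×0.49990478 + 0.1981×0.25694761 = 0.451775
  M+4: 0.8019×0.24314761 + 0.1981×0.49990478 = 0.294011
  M+6: 0.1981×0.24314761 = 0.048168
Scale to base peak (0.451775) = 100: 45.6 : 100.0 : 65.1 : 10.7

45.6 : 100.0 : 65.1 : 10.7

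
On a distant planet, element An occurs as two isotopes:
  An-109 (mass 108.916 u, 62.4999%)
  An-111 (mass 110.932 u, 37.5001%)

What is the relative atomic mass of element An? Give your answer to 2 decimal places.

Average mass = Σ (abundance × isotope mass) = 0.624999 × 108.916 + 0.375001 × 110.932
= 68.0724 + 41.5996 = 109.6720 u

109.67 u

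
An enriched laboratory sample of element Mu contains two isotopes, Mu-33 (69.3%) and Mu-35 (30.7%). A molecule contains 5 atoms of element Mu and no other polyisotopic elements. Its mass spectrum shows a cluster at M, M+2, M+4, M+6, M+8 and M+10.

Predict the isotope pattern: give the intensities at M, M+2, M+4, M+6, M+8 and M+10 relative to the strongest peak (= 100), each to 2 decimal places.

The 5 Mu atoms are independent, so intensities follow the terms of (0.693 + 0.307)^5.
P(M) = 0.693^5 = 0.159833
P(M+2) = 5 × 0.693^4 × 0.307^1 = 0.354031
P(M+4) = 10 × 0.693^3 × 0.307^2 = 0.313673
P(M+6) = 10 × 0.693^2 × 0.307^3 = 0.138957
P(M+8) = 5 × 0.693^1 × 0.307^4 = 0.030779
P(M+10) = 0.307^5 = 0.002727
The M+2 peak is largest (0.354031); scaling to 100 gives 45.15 : 100.00 : 88.60 : 39.25 : 8.69 : 0.77.

45.15 : 100.00 : 88.60 : 39.25 : 8.69 : 0.77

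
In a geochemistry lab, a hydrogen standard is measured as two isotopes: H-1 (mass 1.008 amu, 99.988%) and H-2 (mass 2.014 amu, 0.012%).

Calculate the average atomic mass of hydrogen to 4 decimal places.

1.0081 amu

Average mass = Σ (abundance × isotope mass) = 0.99988 × 1.008 + 0.00012 × 2.014
= 1.00788 + 0.00024 = 1.00812 amu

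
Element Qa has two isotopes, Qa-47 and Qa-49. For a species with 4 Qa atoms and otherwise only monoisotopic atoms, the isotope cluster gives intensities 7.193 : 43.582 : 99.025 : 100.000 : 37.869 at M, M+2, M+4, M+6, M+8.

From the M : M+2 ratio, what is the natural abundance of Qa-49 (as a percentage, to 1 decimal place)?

60.2%

If p is the fraction of Qa that is Qa-47, then I(M+2)/I(M) = [C(4,1)·p^3·(1−p)] / p^4 = 4·(1−p)/p = 43.582/7.193 = 6.0589
(1−p)/p = 6.0589/4 = 1.5147  ⇒  p = 1/(1 + 1.5147) = 0.3977
Qa-47: 39.8%, Qa-49: 60.2%.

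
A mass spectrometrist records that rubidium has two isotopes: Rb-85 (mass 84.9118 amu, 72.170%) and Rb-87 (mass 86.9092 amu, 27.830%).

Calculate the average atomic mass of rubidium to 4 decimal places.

Weight each isotope mass by its fractional abundance: 0.72170 × 84.9118 + 0.27830 × 86.9092
= 61.28085 + 24.18683 = 85.46768 amu

85.4677 amu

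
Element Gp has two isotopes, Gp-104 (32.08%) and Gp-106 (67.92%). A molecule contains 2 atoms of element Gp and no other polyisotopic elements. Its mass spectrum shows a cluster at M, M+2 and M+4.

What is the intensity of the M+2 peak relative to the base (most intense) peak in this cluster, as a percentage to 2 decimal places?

94.46%

Binomial terms of (0.3208 + 0.6792)^2: M 0.1029, M+2 0.4358, M+4 0.4613 → M+4 is the base peak.
P(M+4) = C(2,2) × 0.3208^0 × 0.6792^2 = 1 × 1.0000 × 0.46131264 = 0.461313 (base)
P(M+2) = C(2,1) × 0.3208^1 × 0.6792^1 = 2 × 0.3208 × 0.6792 = 0.435775
Relative intensity = 0.435775 / 0.461313 × 100 = 94.46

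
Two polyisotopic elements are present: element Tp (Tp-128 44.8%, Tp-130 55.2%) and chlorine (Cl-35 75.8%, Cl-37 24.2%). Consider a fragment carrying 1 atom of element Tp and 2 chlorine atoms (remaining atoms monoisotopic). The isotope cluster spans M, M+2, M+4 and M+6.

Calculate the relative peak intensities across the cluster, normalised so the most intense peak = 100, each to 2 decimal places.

53.46 : 100.00 : 47.51 : 6.71

Element Tp pattern (n=1): 0.4480 : 0.5520
Chlorine pattern (n=2): 0.574564 : 0.366872 : 0.058564
Convolve the two distributions (both contribute in 2-u steps):
  M: 0.4480×0.574564 = 0.257405
  M+2: 0.4480×0.366872 + 0.5520×0.574564 = 0.481518
  M+4: 0.4480×0.058564 + 0.5520×0.366872 = 0.228750
  M+6: 0.5520×0.058564 = 0.032327
Scale to base peak (0.481518) = 100: 53.46 : 100.00 : 47.51 : 6.71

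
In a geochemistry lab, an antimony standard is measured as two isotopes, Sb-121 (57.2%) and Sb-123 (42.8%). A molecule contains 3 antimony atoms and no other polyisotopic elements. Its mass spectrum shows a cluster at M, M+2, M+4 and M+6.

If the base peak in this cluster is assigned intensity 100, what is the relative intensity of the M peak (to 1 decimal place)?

44.5

Binomial terms of (0.572 + 0.428)^3: M 0.1871, M+2 0.4201, M+4 0.3143, M+6 0.0784 → M+2 is the base peak.
P(M+2) = C(3,1) × 0.572^2 × 0.428^1 = 3 × 0.327184 × 0.4280 = 0.420104 (base)
P(M) = C(3,0) × 0.572^3 × 0.428^0 = 1 × 0.18714925 × 1.0000 = 0.187149
Relative intensity = 0.187149 / 0.420104 × 100 = 44.5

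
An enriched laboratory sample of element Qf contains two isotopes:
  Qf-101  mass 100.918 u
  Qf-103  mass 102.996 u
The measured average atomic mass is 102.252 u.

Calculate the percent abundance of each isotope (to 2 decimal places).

With x = fraction of Qf-101 (so Qf-103 is 1 − x):
100.918·x + 102.996·(1 − x) = 102.252
(100.918 − 102.996)·x = 102.252 − 102.996
x = -0.744 / -2.078 = 0.35804 → 35.80% Qf-101, 64.20% Qf-103.

Qf-101: 35.80%, Qf-103: 64.20%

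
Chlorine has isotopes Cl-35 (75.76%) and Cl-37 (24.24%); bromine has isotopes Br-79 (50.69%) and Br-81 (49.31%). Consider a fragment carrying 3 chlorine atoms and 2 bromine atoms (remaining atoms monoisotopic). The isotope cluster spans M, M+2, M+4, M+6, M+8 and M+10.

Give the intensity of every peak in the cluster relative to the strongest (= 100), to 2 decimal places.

32.04 : 93.10 : 100.00 : 49.30 : 11.35 : 0.99

Chlorine pattern (n=3): 0.4348304 : 0.41738208 : 0.13354464 : 0.01424288
Bromine pattern (n=2): 0.25694761 : 0.49990478 : 0.24314761
Convolve the two distributions (both contribute in 2-u steps):
  M: 0.4348304×0.25694761 = 0.111729
  M+2: 0.4348304×0.49990478 + 0.41738208×0.25694761 = 0.324619
  M+4: 0.4348304×0.24314761 + 0.41738208×0.49990478 + 0.13354464×0.25694761 = 0.348693
  M+6: 0.41738208×0.24314761 + 0.13354464×0.49990478 + 0.01424288×0.25694761 = 0.171905
  M+8: 0.13354464×0.24314761 + 0.01424288×0.49990478 = 0.039591
  M+10: 0.01424288×0.24314761 = 0.003463
Scale to base peak (0.348693) = 100: 32.04 : 93.10 : 100.00 : 49.30 : 11.35 : 0.99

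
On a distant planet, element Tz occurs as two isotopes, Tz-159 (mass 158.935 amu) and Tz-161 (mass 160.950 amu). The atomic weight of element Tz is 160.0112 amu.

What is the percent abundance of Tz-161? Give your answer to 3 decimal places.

Writing the weighted mean with unknown fraction x of Tz-159:
158.935·x + 160.950·(1 − x) = 160.0112
(158.935 − 160.950)·x = 160.0112 − 160.950
x = -0.9388 / -2.015 = 0.46591 → 46.591% Tz-159, 53.409% Tz-161.

53.409%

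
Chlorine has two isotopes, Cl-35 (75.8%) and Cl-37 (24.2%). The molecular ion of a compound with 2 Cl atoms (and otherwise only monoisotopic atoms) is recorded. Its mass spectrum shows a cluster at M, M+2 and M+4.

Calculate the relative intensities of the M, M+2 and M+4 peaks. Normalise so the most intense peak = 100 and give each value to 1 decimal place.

100.0 : 63.9 : 10.2

Expanding (0.758 + 0.242)^2:
P(M) = 0.758^2 = 0.574564
P(M+2) = 2 × 0.758^1 × 0.242^1 = 0.366872
P(M+4) = 0.242^2 = 0.058564
The M peak is largest (0.574564); scaling to 100 gives 100.0 : 63.9 : 10.2.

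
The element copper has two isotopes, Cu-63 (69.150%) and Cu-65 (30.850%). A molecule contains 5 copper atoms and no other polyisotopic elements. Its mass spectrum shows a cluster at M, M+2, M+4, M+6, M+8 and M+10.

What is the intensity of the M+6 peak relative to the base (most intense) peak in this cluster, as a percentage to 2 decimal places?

Binomial terms of (0.69150 + 0.30850)^5: M 0.1581, M+2 0.3527, M+4 0.3147, M+6 0.1404, M+8 0.0313, M+10 0.0028 → M+2 is the base peak.
P(M+2) = C(5,1) × 0.69150^4 × 0.30850^1 = 5 × 0.2286487 × 0.3085 = 0.352691 (base)
P(M+6) = C(5,3) × 0.69150^2 × 0.30850^3 = 10 × 0.47817225 × 0.02936064 = 0.140394
Relative intensity = 0.140394 / 0.352691 × 100 = 39.81

39.81%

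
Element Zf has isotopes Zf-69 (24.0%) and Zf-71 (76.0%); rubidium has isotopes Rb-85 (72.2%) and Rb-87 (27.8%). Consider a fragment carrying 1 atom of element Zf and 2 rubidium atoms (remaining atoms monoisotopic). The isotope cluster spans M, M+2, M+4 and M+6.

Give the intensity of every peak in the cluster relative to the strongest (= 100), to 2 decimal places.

Element Zf pattern (n=1): 0.2400 : 0.7600
Rubidium pattern (n=2): 0.521284 : 0.401432 : 0.077284
Convolve the two distributions (both contribute in 2-u steps):
  M: 0.2400×0.521284 = 0.125108
  M+2: 0.2400×0.401432 + 0.7600×0.521284 = 0.492520
  M+4: 0.2400×0.077284 + 0.7600×0.401432 = 0.323636
  M+6: 0.7600×0.077284 = 0.058736
Scale to base peak (0.492520) = 100: 25.40 : 100.00 : 65.71 : 11.93

25.40 : 100.00 : 65.71 : 11.93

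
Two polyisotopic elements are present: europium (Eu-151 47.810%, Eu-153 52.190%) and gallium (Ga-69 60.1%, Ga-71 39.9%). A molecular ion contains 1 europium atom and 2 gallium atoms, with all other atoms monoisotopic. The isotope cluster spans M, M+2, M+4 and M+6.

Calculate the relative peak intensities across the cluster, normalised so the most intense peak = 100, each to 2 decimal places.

Europium pattern (n=1): 0.4781 : 0.5219
Gallium pattern (n=2): 0.361201 : 0.479598 : 0.159201
Convolve the two distributions (both contribute in 2-u steps):
  M: 0.4781×0.361201 = 0.172690
  M+2: 0.4781×0.479598 + 0.5219×0.361201 = 0.417807
  M+4: 0.4781×0.159201 + 0.5219×0.479598 = 0.326416
  M+6: 0.5219×0.159201 = 0.083087
Scale to base peak (0.417807) = 100: 41.33 : 100.00 : 78.13 : 19.89

41.33 : 100.00 : 78.13 : 19.89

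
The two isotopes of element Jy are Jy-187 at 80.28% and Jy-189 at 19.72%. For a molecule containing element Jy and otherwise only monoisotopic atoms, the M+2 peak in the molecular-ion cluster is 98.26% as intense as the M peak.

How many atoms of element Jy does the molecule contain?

4

For n independent Jy atoms, I(M+2)/I(M) = n · (abundance Jy-189) / (abundance Jy-187) = n · 0.1972/0.8028.
n = 0.9826 × 0.8028/0.1972 = 4.00 ≈ 4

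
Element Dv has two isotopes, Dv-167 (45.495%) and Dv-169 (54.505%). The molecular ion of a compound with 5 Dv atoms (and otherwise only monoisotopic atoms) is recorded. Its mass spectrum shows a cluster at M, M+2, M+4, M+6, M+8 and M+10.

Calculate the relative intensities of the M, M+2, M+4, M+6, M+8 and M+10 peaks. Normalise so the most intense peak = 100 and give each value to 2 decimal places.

5.82 : 34.84 : 83.47 : 100.00 : 59.90 : 14.35

Each Dv atom is independently Dv-167 (p = 0.45495) or Dv-169 (q = 0.54505); the cluster is the binomial expansion (p + q)^5.
P(M) = 0.45495^5 = 0.019490
P(M+2) = 5 × 0.45495^4 × 0.54505^1 = 0.116751
P(M+4) = 10 × 0.45495^3 × 0.54505^2 = 0.279746
P(M+6) = 10 × 0.45495^2 × 0.54505^3 = 0.335148
P(M+8) = 5 × 0.45495^1 × 0.54505^4 = 0.200761
P(M+10) = 0.54505^5 = 0.048104
The M+6 peak is largest (0.335148); scaling to 100 gives 5.82 : 34.84 : 83.47 : 100.00 : 59.90 : 14.35.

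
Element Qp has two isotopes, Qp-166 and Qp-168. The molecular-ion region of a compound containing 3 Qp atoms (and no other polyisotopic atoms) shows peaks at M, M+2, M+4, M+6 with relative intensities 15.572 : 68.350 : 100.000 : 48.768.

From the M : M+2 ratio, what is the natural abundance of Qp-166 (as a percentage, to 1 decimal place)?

40.6%

Write p for the Qp-166 fraction. I(M+2)/I(M) = [C(3,1)·p^2·(1−p)] / p^3 = 3·(1−p)/p = 68.350/15.572 = 4.3893
(1−p)/p = 4.3893/3 = 1.4631  ⇒  p = 1/(1 + 1.4631) = 0.4060
Qp-166: 40.6%, Qp-168: 59.4%.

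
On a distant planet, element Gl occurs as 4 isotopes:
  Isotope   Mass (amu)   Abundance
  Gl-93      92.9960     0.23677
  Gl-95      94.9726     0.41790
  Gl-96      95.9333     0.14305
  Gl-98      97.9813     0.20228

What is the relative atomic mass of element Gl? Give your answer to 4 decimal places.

The abundance-weighted mean is 0.23677 × 92.9960 + 0.41790 × 94.9726 + 0.14305 × 95.9333 + 0.20228 × 97.9813
= 22.01866 + 39.68905 + 13.72326 + 19.81966 = 95.25063 amu

95.2506 amu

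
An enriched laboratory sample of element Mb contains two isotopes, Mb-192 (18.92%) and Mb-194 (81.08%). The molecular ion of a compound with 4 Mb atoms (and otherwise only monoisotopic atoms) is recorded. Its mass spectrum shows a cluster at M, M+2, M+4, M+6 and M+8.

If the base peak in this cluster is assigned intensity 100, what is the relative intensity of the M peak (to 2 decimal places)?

Binomial terms of (0.1892 + 0.8108)^4: M 0.0013, M+2 0.0220, M+4 0.1412, M+6 0.4034, M+8 0.4322 → M+8 is the base peak.
P(M+8) = C(4,4) × 0.1892^0 × 0.8108^4 = 1 × 1.0000 × 0.43217034 = 0.432170 (base)
P(M) = C(4,0) × 0.1892^4 × 0.8108^0 = 1 × 0.0012814 × 1.0000 = 0.001281
Relative intensity = 0.001281 / 0.432170 × 100 = 0.30

0.30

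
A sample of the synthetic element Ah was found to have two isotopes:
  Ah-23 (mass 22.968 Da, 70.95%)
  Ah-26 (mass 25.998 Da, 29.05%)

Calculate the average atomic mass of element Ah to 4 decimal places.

Ar = Σ fᵢ·mᵢ = 0.7095 × 22.968 + 0.2905 × 25.998
= 16.29580 + 7.55242 = 23.84822 Da

23.8482 Da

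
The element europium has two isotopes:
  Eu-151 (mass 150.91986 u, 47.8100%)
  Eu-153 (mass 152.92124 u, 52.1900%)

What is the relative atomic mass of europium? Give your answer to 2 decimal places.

151.96 u

Average mass = Σ (abundance × isotope mass) = 0.478100 × 150.91986 + 0.521900 × 152.92124
= 72.154785 + 79.809595 = 151.964380 u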